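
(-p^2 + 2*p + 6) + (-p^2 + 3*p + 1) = -2*p^2 + 5*p + 7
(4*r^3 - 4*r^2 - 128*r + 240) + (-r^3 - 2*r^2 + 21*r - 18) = 3*r^3 - 6*r^2 - 107*r + 222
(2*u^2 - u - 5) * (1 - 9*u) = -18*u^3 + 11*u^2 + 44*u - 5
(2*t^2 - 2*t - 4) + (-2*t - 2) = 2*t^2 - 4*t - 6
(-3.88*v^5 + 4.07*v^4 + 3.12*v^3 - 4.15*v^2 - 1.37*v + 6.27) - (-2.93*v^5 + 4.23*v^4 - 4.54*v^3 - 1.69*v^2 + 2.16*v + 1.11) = -0.95*v^5 - 0.16*v^4 + 7.66*v^3 - 2.46*v^2 - 3.53*v + 5.16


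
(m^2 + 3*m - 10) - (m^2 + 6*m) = -3*m - 10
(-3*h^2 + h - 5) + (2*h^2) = -h^2 + h - 5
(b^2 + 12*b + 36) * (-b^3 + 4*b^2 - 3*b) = -b^5 - 8*b^4 + 9*b^3 + 108*b^2 - 108*b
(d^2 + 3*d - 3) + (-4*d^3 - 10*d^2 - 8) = -4*d^3 - 9*d^2 + 3*d - 11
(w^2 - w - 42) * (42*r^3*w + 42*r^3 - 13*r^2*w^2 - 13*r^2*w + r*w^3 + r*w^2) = 42*r^3*w^3 - 1806*r^3*w - 1764*r^3 - 13*r^2*w^4 + 559*r^2*w^2 + 546*r^2*w + r*w^5 - 43*r*w^3 - 42*r*w^2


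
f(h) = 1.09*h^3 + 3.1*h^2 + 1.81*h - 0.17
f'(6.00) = 156.73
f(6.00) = 357.73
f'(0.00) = 1.81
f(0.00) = -0.17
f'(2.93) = 48.05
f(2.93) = 59.16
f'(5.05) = 116.51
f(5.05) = 228.41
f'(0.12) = 2.60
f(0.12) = 0.09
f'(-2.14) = 3.52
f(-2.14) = -0.53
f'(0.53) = 6.01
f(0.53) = 1.82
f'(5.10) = 118.48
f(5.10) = 234.28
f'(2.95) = 48.56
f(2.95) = 60.13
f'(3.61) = 66.81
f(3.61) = 98.04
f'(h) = 3.27*h^2 + 6.2*h + 1.81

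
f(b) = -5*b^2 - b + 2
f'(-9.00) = 89.00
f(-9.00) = -394.00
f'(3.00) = -31.00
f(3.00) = -46.00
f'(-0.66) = 5.60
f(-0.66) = 0.48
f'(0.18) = -2.80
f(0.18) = 1.66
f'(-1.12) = 10.20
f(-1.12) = -3.15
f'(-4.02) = 39.20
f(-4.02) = -74.78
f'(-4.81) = 47.10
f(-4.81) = -108.87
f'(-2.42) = 23.20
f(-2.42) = -24.86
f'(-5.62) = 55.20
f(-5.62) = -150.30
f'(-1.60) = 15.00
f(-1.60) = -9.20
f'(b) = -10*b - 1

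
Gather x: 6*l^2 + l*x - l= 6*l^2 + l*x - l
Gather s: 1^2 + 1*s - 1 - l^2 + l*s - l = -l^2 - l + s*(l + 1)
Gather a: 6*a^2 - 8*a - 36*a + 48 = 6*a^2 - 44*a + 48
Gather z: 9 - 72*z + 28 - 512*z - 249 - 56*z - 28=-640*z - 240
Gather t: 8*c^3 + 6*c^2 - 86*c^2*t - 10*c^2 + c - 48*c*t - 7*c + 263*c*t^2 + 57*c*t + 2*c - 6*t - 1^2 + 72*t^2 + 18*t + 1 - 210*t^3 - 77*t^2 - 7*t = 8*c^3 - 4*c^2 - 4*c - 210*t^3 + t^2*(263*c - 5) + t*(-86*c^2 + 9*c + 5)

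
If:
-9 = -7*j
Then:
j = 9/7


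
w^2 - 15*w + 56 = (w - 8)*(w - 7)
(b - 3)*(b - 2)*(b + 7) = b^3 + 2*b^2 - 29*b + 42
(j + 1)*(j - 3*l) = j^2 - 3*j*l + j - 3*l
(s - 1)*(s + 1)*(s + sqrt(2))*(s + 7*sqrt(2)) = s^4 + 8*sqrt(2)*s^3 + 13*s^2 - 8*sqrt(2)*s - 14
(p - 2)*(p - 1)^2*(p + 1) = p^4 - 3*p^3 + p^2 + 3*p - 2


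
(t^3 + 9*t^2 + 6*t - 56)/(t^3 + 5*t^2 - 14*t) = (t + 4)/t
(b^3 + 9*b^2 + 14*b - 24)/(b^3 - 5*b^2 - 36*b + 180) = (b^2 + 3*b - 4)/(b^2 - 11*b + 30)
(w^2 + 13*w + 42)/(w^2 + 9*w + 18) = (w + 7)/(w + 3)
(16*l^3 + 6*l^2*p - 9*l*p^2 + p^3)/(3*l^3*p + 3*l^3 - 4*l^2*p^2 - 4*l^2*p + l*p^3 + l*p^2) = (16*l^3 + 6*l^2*p - 9*l*p^2 + p^3)/(l*(3*l^2*p + 3*l^2 - 4*l*p^2 - 4*l*p + p^3 + p^2))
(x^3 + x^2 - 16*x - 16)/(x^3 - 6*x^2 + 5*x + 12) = (x + 4)/(x - 3)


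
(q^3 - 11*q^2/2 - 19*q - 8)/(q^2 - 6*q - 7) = (-q^3 + 11*q^2/2 + 19*q + 8)/(-q^2 + 6*q + 7)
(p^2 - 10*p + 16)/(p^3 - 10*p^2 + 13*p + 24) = (p - 2)/(p^2 - 2*p - 3)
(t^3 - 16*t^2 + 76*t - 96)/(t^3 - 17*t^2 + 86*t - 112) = (t - 6)/(t - 7)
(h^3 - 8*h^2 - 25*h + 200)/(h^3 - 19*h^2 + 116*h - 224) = (h^2 - 25)/(h^2 - 11*h + 28)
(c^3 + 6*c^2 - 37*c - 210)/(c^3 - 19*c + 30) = (c^2 + c - 42)/(c^2 - 5*c + 6)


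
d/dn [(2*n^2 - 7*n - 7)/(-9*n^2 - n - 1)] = 65*n*(-n - 2)/(81*n^4 + 18*n^3 + 19*n^2 + 2*n + 1)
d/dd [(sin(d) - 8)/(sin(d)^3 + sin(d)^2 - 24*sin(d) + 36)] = (-2*sin(d)^3 + 23*sin(d)^2 + 16*sin(d) - 156)*cos(d)/(sin(d)^3 + sin(d)^2 - 24*sin(d) + 36)^2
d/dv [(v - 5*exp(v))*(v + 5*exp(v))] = 2*v - 50*exp(2*v)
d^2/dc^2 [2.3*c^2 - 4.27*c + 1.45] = 4.60000000000000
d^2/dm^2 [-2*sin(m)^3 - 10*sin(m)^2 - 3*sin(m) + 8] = 18*sin(m)^3 + 40*sin(m)^2 - 9*sin(m) - 20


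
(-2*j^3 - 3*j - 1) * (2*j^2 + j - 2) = -4*j^5 - 2*j^4 - 2*j^3 - 5*j^2 + 5*j + 2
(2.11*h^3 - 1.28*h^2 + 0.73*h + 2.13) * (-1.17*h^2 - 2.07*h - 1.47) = -2.4687*h^5 - 2.8701*h^4 - 1.3062*h^3 - 2.1216*h^2 - 5.4822*h - 3.1311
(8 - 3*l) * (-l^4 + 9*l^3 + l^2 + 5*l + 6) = 3*l^5 - 35*l^4 + 69*l^3 - 7*l^2 + 22*l + 48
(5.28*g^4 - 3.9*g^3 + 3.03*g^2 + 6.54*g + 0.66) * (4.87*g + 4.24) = 25.7136*g^5 + 3.3942*g^4 - 1.7799*g^3 + 44.697*g^2 + 30.9438*g + 2.7984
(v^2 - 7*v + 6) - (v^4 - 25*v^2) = -v^4 + 26*v^2 - 7*v + 6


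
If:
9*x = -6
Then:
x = -2/3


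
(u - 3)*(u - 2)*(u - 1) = u^3 - 6*u^2 + 11*u - 6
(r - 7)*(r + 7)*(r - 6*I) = r^3 - 6*I*r^2 - 49*r + 294*I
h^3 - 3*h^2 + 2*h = h*(h - 2)*(h - 1)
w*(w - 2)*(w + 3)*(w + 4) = w^4 + 5*w^3 - 2*w^2 - 24*w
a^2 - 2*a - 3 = (a - 3)*(a + 1)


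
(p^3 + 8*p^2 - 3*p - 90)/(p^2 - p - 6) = (p^2 + 11*p + 30)/(p + 2)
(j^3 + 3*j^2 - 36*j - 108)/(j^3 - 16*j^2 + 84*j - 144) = (j^2 + 9*j + 18)/(j^2 - 10*j + 24)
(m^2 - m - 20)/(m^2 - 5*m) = (m + 4)/m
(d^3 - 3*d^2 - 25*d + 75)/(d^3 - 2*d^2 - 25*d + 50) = (d - 3)/(d - 2)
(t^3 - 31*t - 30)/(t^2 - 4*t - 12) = (t^2 + 6*t + 5)/(t + 2)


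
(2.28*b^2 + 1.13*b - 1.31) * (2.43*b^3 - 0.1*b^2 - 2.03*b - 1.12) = 5.5404*b^5 + 2.5179*b^4 - 7.9247*b^3 - 4.7165*b^2 + 1.3937*b + 1.4672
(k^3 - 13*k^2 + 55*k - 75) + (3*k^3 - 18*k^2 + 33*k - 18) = 4*k^3 - 31*k^2 + 88*k - 93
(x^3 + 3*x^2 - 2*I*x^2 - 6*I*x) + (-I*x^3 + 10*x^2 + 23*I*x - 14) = x^3 - I*x^3 + 13*x^2 - 2*I*x^2 + 17*I*x - 14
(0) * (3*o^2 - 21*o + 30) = 0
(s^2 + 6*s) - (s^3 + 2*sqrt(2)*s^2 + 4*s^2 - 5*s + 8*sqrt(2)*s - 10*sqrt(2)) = -s^3 - 3*s^2 - 2*sqrt(2)*s^2 - 8*sqrt(2)*s + 11*s + 10*sqrt(2)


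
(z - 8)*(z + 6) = z^2 - 2*z - 48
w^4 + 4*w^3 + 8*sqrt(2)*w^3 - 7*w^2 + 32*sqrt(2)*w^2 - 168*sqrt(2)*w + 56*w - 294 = (w - 3)*(w + 7)*(w + sqrt(2))*(w + 7*sqrt(2))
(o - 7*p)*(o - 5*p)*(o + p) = o^3 - 11*o^2*p + 23*o*p^2 + 35*p^3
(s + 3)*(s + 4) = s^2 + 7*s + 12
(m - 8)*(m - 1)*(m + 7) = m^3 - 2*m^2 - 55*m + 56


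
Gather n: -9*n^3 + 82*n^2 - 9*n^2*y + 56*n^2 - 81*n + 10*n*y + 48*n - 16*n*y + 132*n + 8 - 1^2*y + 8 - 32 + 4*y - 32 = -9*n^3 + n^2*(138 - 9*y) + n*(99 - 6*y) + 3*y - 48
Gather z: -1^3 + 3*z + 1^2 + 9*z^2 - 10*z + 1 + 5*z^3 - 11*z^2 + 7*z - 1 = 5*z^3 - 2*z^2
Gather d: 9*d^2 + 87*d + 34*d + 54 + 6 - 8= 9*d^2 + 121*d + 52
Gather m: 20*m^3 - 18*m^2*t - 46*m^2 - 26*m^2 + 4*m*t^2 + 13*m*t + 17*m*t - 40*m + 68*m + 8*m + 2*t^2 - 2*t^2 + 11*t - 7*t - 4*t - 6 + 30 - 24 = 20*m^3 + m^2*(-18*t - 72) + m*(4*t^2 + 30*t + 36)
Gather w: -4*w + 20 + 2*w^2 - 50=2*w^2 - 4*w - 30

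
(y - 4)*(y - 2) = y^2 - 6*y + 8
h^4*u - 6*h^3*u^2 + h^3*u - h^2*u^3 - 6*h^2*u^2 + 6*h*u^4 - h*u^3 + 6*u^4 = (h - 6*u)*(h - u)*(h + u)*(h*u + u)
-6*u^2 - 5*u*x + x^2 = (-6*u + x)*(u + x)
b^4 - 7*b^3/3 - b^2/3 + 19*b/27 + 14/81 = (b - 7/3)*(b - 2/3)*(b + 1/3)^2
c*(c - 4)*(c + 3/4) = c^3 - 13*c^2/4 - 3*c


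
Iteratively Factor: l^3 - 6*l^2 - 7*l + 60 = (l - 5)*(l^2 - l - 12) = (l - 5)*(l - 4)*(l + 3)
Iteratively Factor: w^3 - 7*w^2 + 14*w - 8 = (w - 4)*(w^2 - 3*w + 2) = (w - 4)*(w - 2)*(w - 1)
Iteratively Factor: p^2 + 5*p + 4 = (p + 4)*(p + 1)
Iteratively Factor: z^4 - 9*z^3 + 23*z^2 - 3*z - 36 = (z - 4)*(z^3 - 5*z^2 + 3*z + 9) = (z - 4)*(z + 1)*(z^2 - 6*z + 9) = (z - 4)*(z - 3)*(z + 1)*(z - 3)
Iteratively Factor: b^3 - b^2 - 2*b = (b + 1)*(b^2 - 2*b) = (b - 2)*(b + 1)*(b)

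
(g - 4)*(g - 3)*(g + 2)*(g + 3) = g^4 - 2*g^3 - 17*g^2 + 18*g + 72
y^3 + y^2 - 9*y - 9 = (y - 3)*(y + 1)*(y + 3)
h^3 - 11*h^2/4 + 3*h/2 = h*(h - 2)*(h - 3/4)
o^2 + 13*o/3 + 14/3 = (o + 2)*(o + 7/3)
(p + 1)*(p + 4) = p^2 + 5*p + 4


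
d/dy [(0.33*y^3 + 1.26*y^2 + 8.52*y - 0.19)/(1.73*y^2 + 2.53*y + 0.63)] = (0.5709*y^4 + 1.6698*y^3 - 10.9281*y^2 + 2.245*y + 5.8483)/(2.9929*y^4 + 8.7538*y^3 + 8.5807*y^2 + 3.1878*y + 0.3969)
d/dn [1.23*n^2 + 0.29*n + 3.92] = 2.46*n + 0.29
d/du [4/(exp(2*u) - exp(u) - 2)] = (4 - 8*exp(u))*exp(u)/(-exp(2*u) + exp(u) + 2)^2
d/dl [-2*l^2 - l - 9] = -4*l - 1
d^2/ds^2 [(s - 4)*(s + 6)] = 2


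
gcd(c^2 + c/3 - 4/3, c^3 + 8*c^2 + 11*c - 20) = c - 1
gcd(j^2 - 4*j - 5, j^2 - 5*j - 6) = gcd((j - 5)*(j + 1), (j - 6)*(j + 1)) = j + 1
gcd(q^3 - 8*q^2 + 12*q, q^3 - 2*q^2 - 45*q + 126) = q - 6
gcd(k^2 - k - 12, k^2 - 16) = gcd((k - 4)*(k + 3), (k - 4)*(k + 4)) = k - 4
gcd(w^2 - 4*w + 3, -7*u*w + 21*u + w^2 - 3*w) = w - 3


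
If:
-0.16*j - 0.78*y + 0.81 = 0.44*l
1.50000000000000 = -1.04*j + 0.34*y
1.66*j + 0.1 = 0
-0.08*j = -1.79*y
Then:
No Solution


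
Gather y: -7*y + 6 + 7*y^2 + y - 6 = 7*y^2 - 6*y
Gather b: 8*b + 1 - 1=8*b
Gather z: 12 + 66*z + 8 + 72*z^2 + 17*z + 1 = 72*z^2 + 83*z + 21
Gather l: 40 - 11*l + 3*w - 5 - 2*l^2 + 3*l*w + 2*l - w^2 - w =-2*l^2 + l*(3*w - 9) - w^2 + 2*w + 35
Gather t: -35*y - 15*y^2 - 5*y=-15*y^2 - 40*y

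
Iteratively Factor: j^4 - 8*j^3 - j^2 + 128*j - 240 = (j - 3)*(j^3 - 5*j^2 - 16*j + 80) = (j - 3)*(j + 4)*(j^2 - 9*j + 20) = (j - 4)*(j - 3)*(j + 4)*(j - 5)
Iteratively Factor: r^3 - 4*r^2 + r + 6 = (r - 3)*(r^2 - r - 2) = (r - 3)*(r - 2)*(r + 1)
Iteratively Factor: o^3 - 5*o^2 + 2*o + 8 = (o + 1)*(o^2 - 6*o + 8) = (o - 2)*(o + 1)*(o - 4)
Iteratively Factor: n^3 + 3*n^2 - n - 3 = (n - 1)*(n^2 + 4*n + 3) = (n - 1)*(n + 1)*(n + 3)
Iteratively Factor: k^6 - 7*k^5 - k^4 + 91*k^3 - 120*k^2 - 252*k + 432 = (k - 3)*(k^5 - 4*k^4 - 13*k^3 + 52*k^2 + 36*k - 144) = (k - 4)*(k - 3)*(k^4 - 13*k^2 + 36) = (k - 4)*(k - 3)*(k + 3)*(k^3 - 3*k^2 - 4*k + 12) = (k - 4)*(k - 3)*(k + 2)*(k + 3)*(k^2 - 5*k + 6) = (k - 4)*(k - 3)^2*(k + 2)*(k + 3)*(k - 2)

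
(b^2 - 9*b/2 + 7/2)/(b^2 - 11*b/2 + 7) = (b - 1)/(b - 2)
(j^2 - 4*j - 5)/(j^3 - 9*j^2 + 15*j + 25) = 1/(j - 5)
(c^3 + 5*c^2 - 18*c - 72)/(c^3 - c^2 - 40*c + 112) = (c^2 + 9*c + 18)/(c^2 + 3*c - 28)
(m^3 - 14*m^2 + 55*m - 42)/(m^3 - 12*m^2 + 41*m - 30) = (m - 7)/(m - 5)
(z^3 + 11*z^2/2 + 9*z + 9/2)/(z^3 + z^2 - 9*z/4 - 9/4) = 2*(z + 3)/(2*z - 3)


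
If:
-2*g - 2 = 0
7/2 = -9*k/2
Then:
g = -1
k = -7/9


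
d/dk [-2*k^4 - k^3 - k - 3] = -8*k^3 - 3*k^2 - 1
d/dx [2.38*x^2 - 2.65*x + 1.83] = 4.76*x - 2.65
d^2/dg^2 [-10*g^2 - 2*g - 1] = -20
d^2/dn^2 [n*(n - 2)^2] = 6*n - 8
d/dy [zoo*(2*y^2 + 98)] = zoo*y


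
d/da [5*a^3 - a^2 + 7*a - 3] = 15*a^2 - 2*a + 7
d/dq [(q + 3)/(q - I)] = (-3 - I)/(q - I)^2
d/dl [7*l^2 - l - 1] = 14*l - 1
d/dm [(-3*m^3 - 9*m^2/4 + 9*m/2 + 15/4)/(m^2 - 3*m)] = 3*(-4*m^4 + 24*m^3 + 3*m^2 - 10*m + 15)/(4*m^2*(m^2 - 6*m + 9))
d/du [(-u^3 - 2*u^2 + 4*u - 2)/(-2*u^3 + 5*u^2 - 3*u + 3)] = (-9*u^4 + 22*u^3 - 35*u^2 + 8*u + 6)/(4*u^6 - 20*u^5 + 37*u^4 - 42*u^3 + 39*u^2 - 18*u + 9)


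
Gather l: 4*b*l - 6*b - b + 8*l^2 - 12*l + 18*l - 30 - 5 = -7*b + 8*l^2 + l*(4*b + 6) - 35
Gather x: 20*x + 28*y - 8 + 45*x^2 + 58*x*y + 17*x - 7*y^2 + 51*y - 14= 45*x^2 + x*(58*y + 37) - 7*y^2 + 79*y - 22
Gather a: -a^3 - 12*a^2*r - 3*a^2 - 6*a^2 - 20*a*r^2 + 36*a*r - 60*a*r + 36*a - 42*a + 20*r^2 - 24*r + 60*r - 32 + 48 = -a^3 + a^2*(-12*r - 9) + a*(-20*r^2 - 24*r - 6) + 20*r^2 + 36*r + 16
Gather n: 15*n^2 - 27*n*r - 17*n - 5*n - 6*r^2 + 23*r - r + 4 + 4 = 15*n^2 + n*(-27*r - 22) - 6*r^2 + 22*r + 8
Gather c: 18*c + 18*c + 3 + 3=36*c + 6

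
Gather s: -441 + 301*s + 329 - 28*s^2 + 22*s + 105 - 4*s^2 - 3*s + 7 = -32*s^2 + 320*s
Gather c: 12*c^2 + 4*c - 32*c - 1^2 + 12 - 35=12*c^2 - 28*c - 24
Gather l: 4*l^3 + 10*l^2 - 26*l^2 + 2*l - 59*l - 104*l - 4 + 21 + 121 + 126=4*l^3 - 16*l^2 - 161*l + 264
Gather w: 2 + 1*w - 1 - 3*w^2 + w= -3*w^2 + 2*w + 1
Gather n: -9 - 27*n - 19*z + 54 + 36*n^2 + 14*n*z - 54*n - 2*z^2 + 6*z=36*n^2 + n*(14*z - 81) - 2*z^2 - 13*z + 45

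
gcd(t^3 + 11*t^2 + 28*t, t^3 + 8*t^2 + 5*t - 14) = t + 7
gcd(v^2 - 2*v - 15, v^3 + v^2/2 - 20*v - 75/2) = v^2 - 2*v - 15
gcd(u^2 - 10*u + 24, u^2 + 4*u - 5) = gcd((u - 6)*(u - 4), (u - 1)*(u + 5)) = 1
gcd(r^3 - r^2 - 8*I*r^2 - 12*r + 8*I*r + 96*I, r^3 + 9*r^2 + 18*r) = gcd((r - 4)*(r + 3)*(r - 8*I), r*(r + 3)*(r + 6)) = r + 3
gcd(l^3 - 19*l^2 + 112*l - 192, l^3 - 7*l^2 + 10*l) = 1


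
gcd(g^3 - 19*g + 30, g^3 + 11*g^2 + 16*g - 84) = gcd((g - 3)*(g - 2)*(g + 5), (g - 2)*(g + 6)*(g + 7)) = g - 2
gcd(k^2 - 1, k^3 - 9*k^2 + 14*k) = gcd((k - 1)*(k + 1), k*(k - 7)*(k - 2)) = 1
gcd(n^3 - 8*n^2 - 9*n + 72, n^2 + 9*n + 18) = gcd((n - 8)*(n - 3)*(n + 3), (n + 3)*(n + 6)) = n + 3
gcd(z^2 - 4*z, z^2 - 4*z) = z^2 - 4*z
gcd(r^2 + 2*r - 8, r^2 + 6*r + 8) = r + 4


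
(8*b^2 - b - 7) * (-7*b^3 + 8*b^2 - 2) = -56*b^5 + 71*b^4 + 41*b^3 - 72*b^2 + 2*b + 14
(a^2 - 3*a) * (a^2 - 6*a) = a^4 - 9*a^3 + 18*a^2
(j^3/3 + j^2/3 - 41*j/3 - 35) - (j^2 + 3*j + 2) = j^3/3 - 2*j^2/3 - 50*j/3 - 37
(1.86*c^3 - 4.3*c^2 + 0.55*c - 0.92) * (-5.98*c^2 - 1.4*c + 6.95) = -11.1228*c^5 + 23.11*c^4 + 15.658*c^3 - 25.1534*c^2 + 5.1105*c - 6.394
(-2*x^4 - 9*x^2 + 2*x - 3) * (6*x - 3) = -12*x^5 + 6*x^4 - 54*x^3 + 39*x^2 - 24*x + 9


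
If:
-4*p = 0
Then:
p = 0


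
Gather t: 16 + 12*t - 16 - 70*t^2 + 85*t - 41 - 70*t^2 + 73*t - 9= -140*t^2 + 170*t - 50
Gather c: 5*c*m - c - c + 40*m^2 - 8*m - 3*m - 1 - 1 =c*(5*m - 2) + 40*m^2 - 11*m - 2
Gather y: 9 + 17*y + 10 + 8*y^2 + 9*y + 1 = 8*y^2 + 26*y + 20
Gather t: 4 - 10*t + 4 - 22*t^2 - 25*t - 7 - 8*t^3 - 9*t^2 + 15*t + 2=-8*t^3 - 31*t^2 - 20*t + 3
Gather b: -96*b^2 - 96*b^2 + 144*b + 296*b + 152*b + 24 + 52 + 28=-192*b^2 + 592*b + 104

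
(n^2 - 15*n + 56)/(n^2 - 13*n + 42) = (n - 8)/(n - 6)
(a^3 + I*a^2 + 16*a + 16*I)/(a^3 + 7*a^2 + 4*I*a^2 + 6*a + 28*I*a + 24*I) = (a^2 - 3*I*a + 4)/(a^2 + 7*a + 6)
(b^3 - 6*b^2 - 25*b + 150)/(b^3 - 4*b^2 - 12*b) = (b^2 - 25)/(b*(b + 2))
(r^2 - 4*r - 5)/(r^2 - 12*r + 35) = (r + 1)/(r - 7)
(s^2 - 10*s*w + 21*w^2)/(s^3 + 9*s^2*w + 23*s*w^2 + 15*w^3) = (s^2 - 10*s*w + 21*w^2)/(s^3 + 9*s^2*w + 23*s*w^2 + 15*w^3)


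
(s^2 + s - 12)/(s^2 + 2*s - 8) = (s - 3)/(s - 2)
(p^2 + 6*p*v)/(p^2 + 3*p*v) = (p + 6*v)/(p + 3*v)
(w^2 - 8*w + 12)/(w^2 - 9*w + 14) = (w - 6)/(w - 7)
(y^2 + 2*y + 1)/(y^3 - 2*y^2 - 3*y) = (y + 1)/(y*(y - 3))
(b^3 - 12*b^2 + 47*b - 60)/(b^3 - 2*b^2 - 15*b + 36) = (b^2 - 9*b + 20)/(b^2 + b - 12)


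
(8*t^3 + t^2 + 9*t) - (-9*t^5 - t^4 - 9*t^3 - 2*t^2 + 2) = 9*t^5 + t^4 + 17*t^3 + 3*t^2 + 9*t - 2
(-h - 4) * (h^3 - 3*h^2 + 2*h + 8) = -h^4 - h^3 + 10*h^2 - 16*h - 32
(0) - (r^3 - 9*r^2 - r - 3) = -r^3 + 9*r^2 + r + 3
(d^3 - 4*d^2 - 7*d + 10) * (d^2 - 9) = d^5 - 4*d^4 - 16*d^3 + 46*d^2 + 63*d - 90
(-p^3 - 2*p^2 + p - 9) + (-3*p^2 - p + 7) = -p^3 - 5*p^2 - 2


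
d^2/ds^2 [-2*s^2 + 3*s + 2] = -4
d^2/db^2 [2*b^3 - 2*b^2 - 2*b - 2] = 12*b - 4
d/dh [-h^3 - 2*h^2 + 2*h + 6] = -3*h^2 - 4*h + 2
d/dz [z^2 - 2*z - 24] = 2*z - 2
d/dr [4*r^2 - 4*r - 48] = 8*r - 4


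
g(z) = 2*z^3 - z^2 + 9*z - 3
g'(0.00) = 9.00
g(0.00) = -3.00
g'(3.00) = 57.00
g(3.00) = 69.00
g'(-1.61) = 27.77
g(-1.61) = -28.43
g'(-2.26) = 44.17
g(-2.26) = -51.53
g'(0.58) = 9.86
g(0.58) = 2.27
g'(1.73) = 23.50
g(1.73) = 19.93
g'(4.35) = 113.84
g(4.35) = 181.85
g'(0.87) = 11.80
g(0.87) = 5.39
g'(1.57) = 20.65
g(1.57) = 16.40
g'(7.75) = 353.88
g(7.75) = 937.66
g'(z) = 6*z^2 - 2*z + 9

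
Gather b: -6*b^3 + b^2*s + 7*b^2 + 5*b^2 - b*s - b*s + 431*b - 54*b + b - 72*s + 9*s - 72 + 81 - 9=-6*b^3 + b^2*(s + 12) + b*(378 - 2*s) - 63*s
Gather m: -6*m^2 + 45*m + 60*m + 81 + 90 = -6*m^2 + 105*m + 171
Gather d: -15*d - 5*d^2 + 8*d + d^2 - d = -4*d^2 - 8*d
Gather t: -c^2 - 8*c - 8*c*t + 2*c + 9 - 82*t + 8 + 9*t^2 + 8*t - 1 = -c^2 - 6*c + 9*t^2 + t*(-8*c - 74) + 16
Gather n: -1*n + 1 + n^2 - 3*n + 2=n^2 - 4*n + 3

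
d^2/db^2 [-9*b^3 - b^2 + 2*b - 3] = -54*b - 2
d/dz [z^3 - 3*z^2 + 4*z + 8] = 3*z^2 - 6*z + 4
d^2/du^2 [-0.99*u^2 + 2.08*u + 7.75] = -1.98000000000000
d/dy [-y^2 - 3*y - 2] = -2*y - 3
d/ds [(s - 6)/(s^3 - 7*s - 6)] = (s^3 - 7*s - (s - 6)*(3*s^2 - 7) - 6)/(-s^3 + 7*s + 6)^2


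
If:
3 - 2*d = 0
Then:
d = 3/2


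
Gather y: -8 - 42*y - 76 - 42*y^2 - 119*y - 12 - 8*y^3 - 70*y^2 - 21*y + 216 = -8*y^3 - 112*y^2 - 182*y + 120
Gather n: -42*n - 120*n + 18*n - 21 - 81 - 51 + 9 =-144*n - 144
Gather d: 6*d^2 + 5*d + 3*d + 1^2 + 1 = 6*d^2 + 8*d + 2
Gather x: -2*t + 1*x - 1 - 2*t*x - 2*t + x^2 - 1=-4*t + x^2 + x*(1 - 2*t) - 2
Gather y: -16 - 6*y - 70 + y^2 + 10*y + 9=y^2 + 4*y - 77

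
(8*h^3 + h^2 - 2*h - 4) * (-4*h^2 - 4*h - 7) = -32*h^5 - 36*h^4 - 52*h^3 + 17*h^2 + 30*h + 28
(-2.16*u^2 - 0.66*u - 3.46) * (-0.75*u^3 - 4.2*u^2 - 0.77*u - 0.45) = 1.62*u^5 + 9.567*u^4 + 7.0302*u^3 + 16.0122*u^2 + 2.9612*u + 1.557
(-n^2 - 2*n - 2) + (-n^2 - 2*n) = -2*n^2 - 4*n - 2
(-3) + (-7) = -10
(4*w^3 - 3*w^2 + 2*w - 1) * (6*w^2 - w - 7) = 24*w^5 - 22*w^4 - 13*w^3 + 13*w^2 - 13*w + 7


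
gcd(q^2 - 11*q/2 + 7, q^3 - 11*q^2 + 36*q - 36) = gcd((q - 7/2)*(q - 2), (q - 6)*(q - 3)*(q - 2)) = q - 2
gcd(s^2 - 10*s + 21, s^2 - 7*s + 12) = s - 3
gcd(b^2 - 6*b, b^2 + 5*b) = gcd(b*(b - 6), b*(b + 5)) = b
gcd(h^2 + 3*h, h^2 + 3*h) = h^2 + 3*h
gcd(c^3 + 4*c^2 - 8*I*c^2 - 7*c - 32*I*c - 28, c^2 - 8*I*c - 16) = 1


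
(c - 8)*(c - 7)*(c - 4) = c^3 - 19*c^2 + 116*c - 224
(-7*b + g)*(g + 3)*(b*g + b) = -7*b^2*g^2 - 28*b^2*g - 21*b^2 + b*g^3 + 4*b*g^2 + 3*b*g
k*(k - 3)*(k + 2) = k^3 - k^2 - 6*k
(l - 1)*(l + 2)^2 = l^3 + 3*l^2 - 4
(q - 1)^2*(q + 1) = q^3 - q^2 - q + 1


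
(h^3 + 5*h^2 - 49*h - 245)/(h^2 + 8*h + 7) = (h^2 - 2*h - 35)/(h + 1)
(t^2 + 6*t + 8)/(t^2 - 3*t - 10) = (t + 4)/(t - 5)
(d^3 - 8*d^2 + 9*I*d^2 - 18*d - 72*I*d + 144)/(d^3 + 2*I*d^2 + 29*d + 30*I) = (d^2 + d*(-8 + 3*I) - 24*I)/(d^2 - 4*I*d + 5)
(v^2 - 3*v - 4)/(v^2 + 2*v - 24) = (v + 1)/(v + 6)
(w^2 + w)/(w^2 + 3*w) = (w + 1)/(w + 3)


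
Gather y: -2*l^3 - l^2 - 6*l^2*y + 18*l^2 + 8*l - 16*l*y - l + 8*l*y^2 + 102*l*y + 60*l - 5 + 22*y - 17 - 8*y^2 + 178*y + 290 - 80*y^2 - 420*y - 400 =-2*l^3 + 17*l^2 + 67*l + y^2*(8*l - 88) + y*(-6*l^2 + 86*l - 220) - 132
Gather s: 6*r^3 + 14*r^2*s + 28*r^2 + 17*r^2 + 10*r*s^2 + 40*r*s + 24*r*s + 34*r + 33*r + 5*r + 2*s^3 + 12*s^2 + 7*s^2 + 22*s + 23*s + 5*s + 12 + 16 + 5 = 6*r^3 + 45*r^2 + 72*r + 2*s^3 + s^2*(10*r + 19) + s*(14*r^2 + 64*r + 50) + 33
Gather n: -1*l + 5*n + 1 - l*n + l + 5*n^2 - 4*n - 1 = 5*n^2 + n*(1 - l)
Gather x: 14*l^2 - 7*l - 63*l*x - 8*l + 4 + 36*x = 14*l^2 - 15*l + x*(36 - 63*l) + 4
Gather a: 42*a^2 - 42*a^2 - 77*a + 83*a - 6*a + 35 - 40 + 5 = 0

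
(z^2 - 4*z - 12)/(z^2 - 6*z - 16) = (z - 6)/(z - 8)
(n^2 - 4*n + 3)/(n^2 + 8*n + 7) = (n^2 - 4*n + 3)/(n^2 + 8*n + 7)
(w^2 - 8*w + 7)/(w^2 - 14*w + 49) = (w - 1)/(w - 7)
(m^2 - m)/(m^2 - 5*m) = (m - 1)/(m - 5)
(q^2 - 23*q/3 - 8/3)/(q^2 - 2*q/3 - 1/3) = (q - 8)/(q - 1)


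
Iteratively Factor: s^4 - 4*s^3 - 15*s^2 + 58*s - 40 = (s - 5)*(s^3 + s^2 - 10*s + 8) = (s - 5)*(s + 4)*(s^2 - 3*s + 2) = (s - 5)*(s - 1)*(s + 4)*(s - 2)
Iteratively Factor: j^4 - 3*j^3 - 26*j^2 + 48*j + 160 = (j + 4)*(j^3 - 7*j^2 + 2*j + 40) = (j - 4)*(j + 4)*(j^2 - 3*j - 10) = (j - 5)*(j - 4)*(j + 4)*(j + 2)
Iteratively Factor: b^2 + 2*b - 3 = (b + 3)*(b - 1)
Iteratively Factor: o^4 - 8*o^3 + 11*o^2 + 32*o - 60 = (o - 2)*(o^3 - 6*o^2 - o + 30) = (o - 3)*(o - 2)*(o^2 - 3*o - 10) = (o - 3)*(o - 2)*(o + 2)*(o - 5)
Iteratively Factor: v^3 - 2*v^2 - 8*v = (v - 4)*(v^2 + 2*v) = (v - 4)*(v + 2)*(v)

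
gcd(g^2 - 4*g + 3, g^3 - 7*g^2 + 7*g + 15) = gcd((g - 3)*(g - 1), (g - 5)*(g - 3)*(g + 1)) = g - 3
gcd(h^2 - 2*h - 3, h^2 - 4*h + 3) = h - 3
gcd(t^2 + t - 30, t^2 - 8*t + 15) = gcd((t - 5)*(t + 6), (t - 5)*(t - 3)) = t - 5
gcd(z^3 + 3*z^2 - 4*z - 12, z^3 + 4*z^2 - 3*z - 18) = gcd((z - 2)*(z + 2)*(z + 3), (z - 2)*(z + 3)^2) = z^2 + z - 6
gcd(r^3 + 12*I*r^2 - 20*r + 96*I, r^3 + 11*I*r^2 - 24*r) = r + 8*I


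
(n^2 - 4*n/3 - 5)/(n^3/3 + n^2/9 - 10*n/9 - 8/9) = 3*(3*n^2 - 4*n - 15)/(3*n^3 + n^2 - 10*n - 8)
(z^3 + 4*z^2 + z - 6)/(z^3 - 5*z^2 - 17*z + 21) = (z + 2)/(z - 7)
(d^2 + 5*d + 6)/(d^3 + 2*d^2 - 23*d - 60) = (d + 2)/(d^2 - d - 20)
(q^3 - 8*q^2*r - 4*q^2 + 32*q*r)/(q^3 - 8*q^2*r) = (q - 4)/q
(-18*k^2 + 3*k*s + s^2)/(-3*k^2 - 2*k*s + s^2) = (6*k + s)/(k + s)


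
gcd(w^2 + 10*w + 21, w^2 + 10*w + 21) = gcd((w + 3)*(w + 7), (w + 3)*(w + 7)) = w^2 + 10*w + 21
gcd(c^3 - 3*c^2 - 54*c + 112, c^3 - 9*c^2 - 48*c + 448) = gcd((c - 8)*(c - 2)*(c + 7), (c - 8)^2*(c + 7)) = c^2 - c - 56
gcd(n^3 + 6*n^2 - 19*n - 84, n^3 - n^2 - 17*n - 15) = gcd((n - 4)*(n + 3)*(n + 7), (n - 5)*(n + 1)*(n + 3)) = n + 3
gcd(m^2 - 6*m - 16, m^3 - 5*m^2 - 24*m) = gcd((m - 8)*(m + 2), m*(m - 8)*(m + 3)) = m - 8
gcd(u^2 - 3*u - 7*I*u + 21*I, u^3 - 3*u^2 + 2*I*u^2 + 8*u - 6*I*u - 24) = u - 3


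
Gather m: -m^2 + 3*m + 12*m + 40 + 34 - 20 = -m^2 + 15*m + 54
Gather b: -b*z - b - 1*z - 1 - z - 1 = b*(-z - 1) - 2*z - 2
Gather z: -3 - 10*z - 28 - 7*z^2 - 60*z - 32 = -7*z^2 - 70*z - 63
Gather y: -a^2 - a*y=-a^2 - a*y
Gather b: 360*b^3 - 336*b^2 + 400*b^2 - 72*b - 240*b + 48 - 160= 360*b^3 + 64*b^2 - 312*b - 112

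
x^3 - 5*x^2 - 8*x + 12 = (x - 6)*(x - 1)*(x + 2)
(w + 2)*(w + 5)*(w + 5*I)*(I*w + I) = I*w^4 - 5*w^3 + 8*I*w^3 - 40*w^2 + 17*I*w^2 - 85*w + 10*I*w - 50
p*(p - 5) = p^2 - 5*p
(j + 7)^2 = j^2 + 14*j + 49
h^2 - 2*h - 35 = (h - 7)*(h + 5)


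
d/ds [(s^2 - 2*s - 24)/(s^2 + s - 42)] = 3/(s^2 + 14*s + 49)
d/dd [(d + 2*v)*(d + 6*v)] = 2*d + 8*v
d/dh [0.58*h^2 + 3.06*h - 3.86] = 1.16*h + 3.06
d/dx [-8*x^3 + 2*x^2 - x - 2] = -24*x^2 + 4*x - 1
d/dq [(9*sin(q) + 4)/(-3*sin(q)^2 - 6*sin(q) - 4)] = 3*(9*sin(q)^2 + 8*sin(q) - 4)*cos(q)/(3*sin(q)^2 + 6*sin(q) + 4)^2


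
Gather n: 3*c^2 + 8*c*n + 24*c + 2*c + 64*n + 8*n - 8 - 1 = 3*c^2 + 26*c + n*(8*c + 72) - 9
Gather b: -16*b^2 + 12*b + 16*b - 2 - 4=-16*b^2 + 28*b - 6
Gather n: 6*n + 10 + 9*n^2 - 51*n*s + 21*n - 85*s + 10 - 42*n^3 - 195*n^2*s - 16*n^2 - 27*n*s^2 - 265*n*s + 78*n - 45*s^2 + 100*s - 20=-42*n^3 + n^2*(-195*s - 7) + n*(-27*s^2 - 316*s + 105) - 45*s^2 + 15*s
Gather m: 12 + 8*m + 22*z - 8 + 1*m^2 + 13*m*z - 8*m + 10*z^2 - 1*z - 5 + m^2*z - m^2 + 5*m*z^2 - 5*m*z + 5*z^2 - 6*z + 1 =m^2*z + m*(5*z^2 + 8*z) + 15*z^2 + 15*z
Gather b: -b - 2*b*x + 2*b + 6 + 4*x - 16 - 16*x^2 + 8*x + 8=b*(1 - 2*x) - 16*x^2 + 12*x - 2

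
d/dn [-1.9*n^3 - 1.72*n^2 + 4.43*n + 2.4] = -5.7*n^2 - 3.44*n + 4.43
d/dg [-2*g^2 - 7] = -4*g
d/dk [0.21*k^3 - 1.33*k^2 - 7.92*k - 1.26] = 0.63*k^2 - 2.66*k - 7.92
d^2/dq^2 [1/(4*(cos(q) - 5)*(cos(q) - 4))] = (-4*sin(q)^4 + 3*sin(q)^2 - 855*cos(q)/4 + 27*cos(3*q)/4 + 123)/(4*(cos(q) - 5)^3*(cos(q) - 4)^3)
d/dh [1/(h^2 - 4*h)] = 2*(2 - h)/(h^2*(h - 4)^2)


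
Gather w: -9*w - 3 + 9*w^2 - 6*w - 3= 9*w^2 - 15*w - 6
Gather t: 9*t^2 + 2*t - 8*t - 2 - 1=9*t^2 - 6*t - 3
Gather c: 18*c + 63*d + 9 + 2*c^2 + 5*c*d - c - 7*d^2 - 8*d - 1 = 2*c^2 + c*(5*d + 17) - 7*d^2 + 55*d + 8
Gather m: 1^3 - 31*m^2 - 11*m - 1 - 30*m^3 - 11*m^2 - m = -30*m^3 - 42*m^2 - 12*m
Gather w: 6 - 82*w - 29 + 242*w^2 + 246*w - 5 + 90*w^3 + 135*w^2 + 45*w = 90*w^3 + 377*w^2 + 209*w - 28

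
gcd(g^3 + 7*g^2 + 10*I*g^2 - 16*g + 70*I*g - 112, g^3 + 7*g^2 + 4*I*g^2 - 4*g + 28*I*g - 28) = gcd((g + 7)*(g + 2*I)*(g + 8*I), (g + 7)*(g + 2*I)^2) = g^2 + g*(7 + 2*I) + 14*I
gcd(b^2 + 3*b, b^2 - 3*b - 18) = b + 3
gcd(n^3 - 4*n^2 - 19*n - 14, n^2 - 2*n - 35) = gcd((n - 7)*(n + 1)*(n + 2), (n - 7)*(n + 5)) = n - 7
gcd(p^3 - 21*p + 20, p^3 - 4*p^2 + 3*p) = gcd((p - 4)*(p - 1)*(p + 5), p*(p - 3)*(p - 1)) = p - 1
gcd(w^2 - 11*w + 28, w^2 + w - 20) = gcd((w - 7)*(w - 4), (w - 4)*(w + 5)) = w - 4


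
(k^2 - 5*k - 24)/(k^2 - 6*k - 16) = (k + 3)/(k + 2)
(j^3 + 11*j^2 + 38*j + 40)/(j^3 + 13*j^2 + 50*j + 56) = (j + 5)/(j + 7)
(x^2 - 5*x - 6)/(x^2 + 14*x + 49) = (x^2 - 5*x - 6)/(x^2 + 14*x + 49)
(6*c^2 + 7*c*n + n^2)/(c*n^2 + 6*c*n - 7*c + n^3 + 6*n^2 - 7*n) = (6*c + n)/(n^2 + 6*n - 7)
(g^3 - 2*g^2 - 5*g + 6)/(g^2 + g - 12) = (g^2 + g - 2)/(g + 4)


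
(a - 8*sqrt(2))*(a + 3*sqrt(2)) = a^2 - 5*sqrt(2)*a - 48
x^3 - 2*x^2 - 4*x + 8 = (x - 2)^2*(x + 2)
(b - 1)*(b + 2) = b^2 + b - 2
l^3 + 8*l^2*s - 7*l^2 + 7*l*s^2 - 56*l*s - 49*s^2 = (l - 7)*(l + s)*(l + 7*s)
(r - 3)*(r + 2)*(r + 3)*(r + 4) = r^4 + 6*r^3 - r^2 - 54*r - 72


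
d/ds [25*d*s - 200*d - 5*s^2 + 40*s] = 25*d - 10*s + 40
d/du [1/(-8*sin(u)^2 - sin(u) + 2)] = (16*sin(u) + 1)*cos(u)/(8*sin(u)^2 + sin(u) - 2)^2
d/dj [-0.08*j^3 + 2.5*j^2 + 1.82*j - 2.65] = -0.24*j^2 + 5.0*j + 1.82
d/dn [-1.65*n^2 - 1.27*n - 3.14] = -3.3*n - 1.27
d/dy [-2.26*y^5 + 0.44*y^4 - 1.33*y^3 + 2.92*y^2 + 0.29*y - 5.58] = -11.3*y^4 + 1.76*y^3 - 3.99*y^2 + 5.84*y + 0.29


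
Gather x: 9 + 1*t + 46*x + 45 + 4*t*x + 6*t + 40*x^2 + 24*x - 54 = 7*t + 40*x^2 + x*(4*t + 70)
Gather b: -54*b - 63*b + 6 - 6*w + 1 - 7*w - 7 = -117*b - 13*w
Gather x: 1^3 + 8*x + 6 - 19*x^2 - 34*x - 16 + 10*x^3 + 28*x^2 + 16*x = 10*x^3 + 9*x^2 - 10*x - 9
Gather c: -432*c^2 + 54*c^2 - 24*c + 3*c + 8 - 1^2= -378*c^2 - 21*c + 7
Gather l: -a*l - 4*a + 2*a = -a*l - 2*a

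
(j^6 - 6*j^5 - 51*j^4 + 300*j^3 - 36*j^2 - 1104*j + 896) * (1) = j^6 - 6*j^5 - 51*j^4 + 300*j^3 - 36*j^2 - 1104*j + 896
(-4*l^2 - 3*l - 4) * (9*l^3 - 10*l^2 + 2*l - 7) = -36*l^5 + 13*l^4 - 14*l^3 + 62*l^2 + 13*l + 28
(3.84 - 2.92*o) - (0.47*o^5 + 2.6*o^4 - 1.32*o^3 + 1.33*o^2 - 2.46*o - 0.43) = -0.47*o^5 - 2.6*o^4 + 1.32*o^3 - 1.33*o^2 - 0.46*o + 4.27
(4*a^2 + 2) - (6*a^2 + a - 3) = -2*a^2 - a + 5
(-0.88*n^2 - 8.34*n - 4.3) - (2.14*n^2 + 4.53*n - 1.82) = -3.02*n^2 - 12.87*n - 2.48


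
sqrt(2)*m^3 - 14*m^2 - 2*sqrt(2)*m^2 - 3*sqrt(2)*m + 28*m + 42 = (m - 3)*(m - 7*sqrt(2))*(sqrt(2)*m + sqrt(2))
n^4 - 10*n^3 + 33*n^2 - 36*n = n*(n - 4)*(n - 3)^2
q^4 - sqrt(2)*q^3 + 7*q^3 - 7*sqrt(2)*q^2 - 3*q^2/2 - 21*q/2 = q*(q + 7)*(q - 3*sqrt(2)/2)*(q + sqrt(2)/2)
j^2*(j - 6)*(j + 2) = j^4 - 4*j^3 - 12*j^2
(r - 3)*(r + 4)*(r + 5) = r^3 + 6*r^2 - 7*r - 60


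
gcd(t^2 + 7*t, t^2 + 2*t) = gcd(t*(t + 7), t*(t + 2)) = t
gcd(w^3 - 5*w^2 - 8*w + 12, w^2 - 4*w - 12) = w^2 - 4*w - 12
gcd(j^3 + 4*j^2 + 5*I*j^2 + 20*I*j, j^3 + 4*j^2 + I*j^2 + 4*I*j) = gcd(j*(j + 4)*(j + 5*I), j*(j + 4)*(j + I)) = j^2 + 4*j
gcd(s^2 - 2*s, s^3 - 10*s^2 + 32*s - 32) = s - 2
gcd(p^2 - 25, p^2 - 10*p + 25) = p - 5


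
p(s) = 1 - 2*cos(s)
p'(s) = 2*sin(s)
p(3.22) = 2.99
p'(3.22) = -0.16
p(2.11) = 2.03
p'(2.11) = 1.72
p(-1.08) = 0.06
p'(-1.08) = -1.76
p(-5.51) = -0.43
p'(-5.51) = 1.40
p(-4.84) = 0.75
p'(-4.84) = 1.98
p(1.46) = 0.78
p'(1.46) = 1.99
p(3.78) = 2.61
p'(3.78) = -1.19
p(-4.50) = 1.42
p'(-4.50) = 1.96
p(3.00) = 2.98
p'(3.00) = 0.28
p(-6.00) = -0.92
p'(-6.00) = 0.56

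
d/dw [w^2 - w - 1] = 2*w - 1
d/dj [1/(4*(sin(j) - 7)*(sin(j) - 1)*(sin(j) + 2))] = 3*(4*sin(j) + cos(j)^2 + 2)*cos(j)/(4*(sin(j) - 7)^2*(sin(j) - 1)^2*(sin(j) + 2)^2)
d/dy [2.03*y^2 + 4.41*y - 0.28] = 4.06*y + 4.41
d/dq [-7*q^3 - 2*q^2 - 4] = q*(-21*q - 4)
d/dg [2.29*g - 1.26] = 2.29000000000000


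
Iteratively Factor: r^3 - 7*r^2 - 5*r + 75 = (r + 3)*(r^2 - 10*r + 25) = (r - 5)*(r + 3)*(r - 5)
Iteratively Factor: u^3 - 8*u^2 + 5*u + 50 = (u + 2)*(u^2 - 10*u + 25) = (u - 5)*(u + 2)*(u - 5)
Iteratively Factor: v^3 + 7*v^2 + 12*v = (v + 4)*(v^2 + 3*v) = v*(v + 4)*(v + 3)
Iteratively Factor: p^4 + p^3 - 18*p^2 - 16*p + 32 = (p + 2)*(p^3 - p^2 - 16*p + 16) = (p - 4)*(p + 2)*(p^2 + 3*p - 4) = (p - 4)*(p + 2)*(p + 4)*(p - 1)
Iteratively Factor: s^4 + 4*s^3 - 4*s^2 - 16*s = (s)*(s^3 + 4*s^2 - 4*s - 16) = s*(s + 4)*(s^2 - 4) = s*(s + 2)*(s + 4)*(s - 2)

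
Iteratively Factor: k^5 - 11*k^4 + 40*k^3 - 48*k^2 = (k)*(k^4 - 11*k^3 + 40*k^2 - 48*k) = k*(k - 4)*(k^3 - 7*k^2 + 12*k) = k*(k - 4)*(k - 3)*(k^2 - 4*k) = k*(k - 4)^2*(k - 3)*(k)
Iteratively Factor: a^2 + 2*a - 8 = (a + 4)*(a - 2)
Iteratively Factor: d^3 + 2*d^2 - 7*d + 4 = (d - 1)*(d^2 + 3*d - 4) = (d - 1)^2*(d + 4)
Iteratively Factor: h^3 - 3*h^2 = (h)*(h^2 - 3*h) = h^2*(h - 3)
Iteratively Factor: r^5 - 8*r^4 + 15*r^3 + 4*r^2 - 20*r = (r - 2)*(r^4 - 6*r^3 + 3*r^2 + 10*r) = (r - 5)*(r - 2)*(r^3 - r^2 - 2*r) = r*(r - 5)*(r - 2)*(r^2 - r - 2) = r*(r - 5)*(r - 2)*(r + 1)*(r - 2)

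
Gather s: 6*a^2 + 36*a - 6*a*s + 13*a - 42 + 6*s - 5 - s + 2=6*a^2 + 49*a + s*(5 - 6*a) - 45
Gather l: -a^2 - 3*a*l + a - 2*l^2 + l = -a^2 + a - 2*l^2 + l*(1 - 3*a)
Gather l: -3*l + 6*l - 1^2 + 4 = 3*l + 3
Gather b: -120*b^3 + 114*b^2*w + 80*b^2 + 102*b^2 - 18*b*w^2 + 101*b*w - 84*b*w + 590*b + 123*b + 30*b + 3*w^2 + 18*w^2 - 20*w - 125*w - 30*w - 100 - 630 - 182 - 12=-120*b^3 + b^2*(114*w + 182) + b*(-18*w^2 + 17*w + 743) + 21*w^2 - 175*w - 924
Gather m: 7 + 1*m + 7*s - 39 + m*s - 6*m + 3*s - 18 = m*(s - 5) + 10*s - 50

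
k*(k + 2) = k^2 + 2*k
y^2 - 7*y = y*(y - 7)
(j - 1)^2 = j^2 - 2*j + 1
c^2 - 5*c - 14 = (c - 7)*(c + 2)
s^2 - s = s*(s - 1)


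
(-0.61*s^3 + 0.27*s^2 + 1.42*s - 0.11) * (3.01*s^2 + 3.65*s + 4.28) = -1.8361*s^5 - 1.4138*s^4 + 2.6489*s^3 + 6.0075*s^2 + 5.6761*s - 0.4708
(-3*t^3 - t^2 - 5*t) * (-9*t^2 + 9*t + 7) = 27*t^5 - 18*t^4 + 15*t^3 - 52*t^2 - 35*t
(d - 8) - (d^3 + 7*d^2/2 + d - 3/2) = -d^3 - 7*d^2/2 - 13/2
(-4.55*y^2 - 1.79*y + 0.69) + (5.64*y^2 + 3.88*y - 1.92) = 1.09*y^2 + 2.09*y - 1.23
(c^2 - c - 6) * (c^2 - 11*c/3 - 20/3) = c^4 - 14*c^3/3 - 9*c^2 + 86*c/3 + 40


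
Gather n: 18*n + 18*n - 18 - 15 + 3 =36*n - 30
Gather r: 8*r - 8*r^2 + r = -8*r^2 + 9*r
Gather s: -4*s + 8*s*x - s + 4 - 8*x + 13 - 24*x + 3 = s*(8*x - 5) - 32*x + 20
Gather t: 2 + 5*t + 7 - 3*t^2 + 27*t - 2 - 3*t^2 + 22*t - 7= -6*t^2 + 54*t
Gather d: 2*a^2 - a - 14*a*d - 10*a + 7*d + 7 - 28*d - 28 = 2*a^2 - 11*a + d*(-14*a - 21) - 21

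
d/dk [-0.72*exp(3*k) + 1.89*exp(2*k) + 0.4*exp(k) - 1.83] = (-2.16*exp(2*k) + 3.78*exp(k) + 0.4)*exp(k)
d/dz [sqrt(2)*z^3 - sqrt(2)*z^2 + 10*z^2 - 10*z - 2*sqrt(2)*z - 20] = 3*sqrt(2)*z^2 - 2*sqrt(2)*z + 20*z - 10 - 2*sqrt(2)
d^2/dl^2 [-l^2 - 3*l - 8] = -2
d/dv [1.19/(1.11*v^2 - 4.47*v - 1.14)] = (5.3193 - 2.6418*v)/(-1.11*v^2 + 4.47*v + 1.14)^2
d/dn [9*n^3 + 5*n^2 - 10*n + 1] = 27*n^2 + 10*n - 10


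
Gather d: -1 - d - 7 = -d - 8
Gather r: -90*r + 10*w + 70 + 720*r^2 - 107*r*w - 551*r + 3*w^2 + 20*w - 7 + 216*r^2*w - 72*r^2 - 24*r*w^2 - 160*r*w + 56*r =r^2*(216*w + 648) + r*(-24*w^2 - 267*w - 585) + 3*w^2 + 30*w + 63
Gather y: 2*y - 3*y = -y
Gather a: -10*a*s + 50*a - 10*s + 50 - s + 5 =a*(50 - 10*s) - 11*s + 55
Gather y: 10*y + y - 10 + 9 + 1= 11*y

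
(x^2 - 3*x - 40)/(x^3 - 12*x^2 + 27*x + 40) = (x + 5)/(x^2 - 4*x - 5)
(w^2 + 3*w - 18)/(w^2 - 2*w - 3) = (w + 6)/(w + 1)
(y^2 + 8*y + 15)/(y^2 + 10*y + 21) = (y + 5)/(y + 7)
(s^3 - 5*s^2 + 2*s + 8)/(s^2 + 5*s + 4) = (s^2 - 6*s + 8)/(s + 4)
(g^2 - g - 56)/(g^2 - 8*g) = (g + 7)/g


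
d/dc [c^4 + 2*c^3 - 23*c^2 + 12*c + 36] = 4*c^3 + 6*c^2 - 46*c + 12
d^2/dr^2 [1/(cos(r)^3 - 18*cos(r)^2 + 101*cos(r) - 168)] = ((407*cos(r) - 144*cos(2*r) + 9*cos(3*r))*(cos(r)^3 - 18*cos(r)^2 + 101*cos(r) - 168)/4 + 2*(3*cos(r)^2 - 36*cos(r) + 101)^2*sin(r)^2)/(cos(r)^3 - 18*cos(r)^2 + 101*cos(r) - 168)^3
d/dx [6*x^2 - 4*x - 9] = 12*x - 4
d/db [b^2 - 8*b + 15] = 2*b - 8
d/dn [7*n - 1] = 7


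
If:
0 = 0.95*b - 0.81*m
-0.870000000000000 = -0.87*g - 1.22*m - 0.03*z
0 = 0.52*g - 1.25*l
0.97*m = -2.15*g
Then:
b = 0.896434921264152 - 0.0309115490091087*z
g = 0.0163565847900624*z - 0.474340958911809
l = 0.00680433927266595*z - 0.197325838907313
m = 1.05137429037154 - 0.0362542858748806*z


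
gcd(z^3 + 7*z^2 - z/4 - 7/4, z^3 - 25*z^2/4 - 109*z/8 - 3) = 1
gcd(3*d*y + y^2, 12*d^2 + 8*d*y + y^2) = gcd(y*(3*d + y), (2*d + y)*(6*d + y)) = 1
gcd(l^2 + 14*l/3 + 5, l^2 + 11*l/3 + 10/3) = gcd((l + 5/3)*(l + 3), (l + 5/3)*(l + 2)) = l + 5/3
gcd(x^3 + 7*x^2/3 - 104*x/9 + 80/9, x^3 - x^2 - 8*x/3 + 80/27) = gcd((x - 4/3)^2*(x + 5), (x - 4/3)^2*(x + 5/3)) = x^2 - 8*x/3 + 16/9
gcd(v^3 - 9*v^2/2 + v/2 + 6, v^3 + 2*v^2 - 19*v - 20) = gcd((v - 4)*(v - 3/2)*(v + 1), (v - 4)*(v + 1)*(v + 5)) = v^2 - 3*v - 4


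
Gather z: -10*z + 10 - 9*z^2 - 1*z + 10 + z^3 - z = z^3 - 9*z^2 - 12*z + 20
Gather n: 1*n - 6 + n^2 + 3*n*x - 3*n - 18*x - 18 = n^2 + n*(3*x - 2) - 18*x - 24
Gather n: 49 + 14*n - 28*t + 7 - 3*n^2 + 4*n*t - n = -3*n^2 + n*(4*t + 13) - 28*t + 56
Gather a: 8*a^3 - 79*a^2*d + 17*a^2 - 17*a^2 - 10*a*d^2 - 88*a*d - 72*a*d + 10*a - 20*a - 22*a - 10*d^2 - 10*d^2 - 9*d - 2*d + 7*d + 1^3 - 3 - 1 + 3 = 8*a^3 - 79*a^2*d + a*(-10*d^2 - 160*d - 32) - 20*d^2 - 4*d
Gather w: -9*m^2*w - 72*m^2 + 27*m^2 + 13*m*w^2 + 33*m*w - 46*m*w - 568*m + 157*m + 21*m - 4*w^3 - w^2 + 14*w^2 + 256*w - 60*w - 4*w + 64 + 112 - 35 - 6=-45*m^2 - 390*m - 4*w^3 + w^2*(13*m + 13) + w*(-9*m^2 - 13*m + 192) + 135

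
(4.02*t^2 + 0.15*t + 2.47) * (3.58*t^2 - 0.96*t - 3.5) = 14.3916*t^4 - 3.3222*t^3 - 5.3714*t^2 - 2.8962*t - 8.645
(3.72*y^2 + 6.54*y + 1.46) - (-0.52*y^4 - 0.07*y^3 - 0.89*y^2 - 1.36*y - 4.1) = 0.52*y^4 + 0.07*y^3 + 4.61*y^2 + 7.9*y + 5.56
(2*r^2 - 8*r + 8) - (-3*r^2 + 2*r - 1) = 5*r^2 - 10*r + 9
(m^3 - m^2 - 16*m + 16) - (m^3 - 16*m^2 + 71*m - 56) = 15*m^2 - 87*m + 72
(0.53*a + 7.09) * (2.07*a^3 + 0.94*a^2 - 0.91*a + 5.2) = 1.0971*a^4 + 15.1745*a^3 + 6.1823*a^2 - 3.6959*a + 36.868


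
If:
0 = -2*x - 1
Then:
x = -1/2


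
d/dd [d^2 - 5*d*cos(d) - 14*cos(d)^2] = 5*d*sin(d) + 2*d + 14*sin(2*d) - 5*cos(d)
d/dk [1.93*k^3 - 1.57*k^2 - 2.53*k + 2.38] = 5.79*k^2 - 3.14*k - 2.53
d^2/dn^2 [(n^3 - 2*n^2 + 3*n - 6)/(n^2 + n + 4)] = 4*(n^3 + 9*n^2 - 3*n - 13)/(n^6 + 3*n^5 + 15*n^4 + 25*n^3 + 60*n^2 + 48*n + 64)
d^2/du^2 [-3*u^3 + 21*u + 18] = -18*u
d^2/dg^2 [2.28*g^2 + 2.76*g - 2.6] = 4.56000000000000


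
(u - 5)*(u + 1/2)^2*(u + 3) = u^4 - u^3 - 67*u^2/4 - 31*u/2 - 15/4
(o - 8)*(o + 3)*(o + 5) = o^3 - 49*o - 120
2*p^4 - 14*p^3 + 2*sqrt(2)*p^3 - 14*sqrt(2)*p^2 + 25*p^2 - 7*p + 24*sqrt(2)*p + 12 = (p - 4)*(p - 3)*(sqrt(2)*p + 1)^2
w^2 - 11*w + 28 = (w - 7)*(w - 4)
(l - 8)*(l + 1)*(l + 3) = l^3 - 4*l^2 - 29*l - 24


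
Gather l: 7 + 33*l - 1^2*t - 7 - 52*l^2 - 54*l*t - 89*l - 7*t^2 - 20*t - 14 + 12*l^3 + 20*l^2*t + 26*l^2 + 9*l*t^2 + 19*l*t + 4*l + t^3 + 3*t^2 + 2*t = 12*l^3 + l^2*(20*t - 26) + l*(9*t^2 - 35*t - 52) + t^3 - 4*t^2 - 19*t - 14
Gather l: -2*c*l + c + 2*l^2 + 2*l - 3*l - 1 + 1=c + 2*l^2 + l*(-2*c - 1)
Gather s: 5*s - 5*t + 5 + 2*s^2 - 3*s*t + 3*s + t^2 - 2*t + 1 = 2*s^2 + s*(8 - 3*t) + t^2 - 7*t + 6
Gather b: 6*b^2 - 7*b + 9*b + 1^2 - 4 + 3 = 6*b^2 + 2*b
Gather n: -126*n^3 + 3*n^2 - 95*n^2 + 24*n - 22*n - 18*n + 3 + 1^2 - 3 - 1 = -126*n^3 - 92*n^2 - 16*n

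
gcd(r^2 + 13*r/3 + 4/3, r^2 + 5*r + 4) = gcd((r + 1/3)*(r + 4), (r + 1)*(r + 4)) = r + 4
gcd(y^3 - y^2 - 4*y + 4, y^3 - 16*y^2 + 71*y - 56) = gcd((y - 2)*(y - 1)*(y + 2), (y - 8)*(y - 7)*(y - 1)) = y - 1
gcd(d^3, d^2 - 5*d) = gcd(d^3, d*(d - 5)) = d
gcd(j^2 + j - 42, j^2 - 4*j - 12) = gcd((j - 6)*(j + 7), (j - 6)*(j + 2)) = j - 6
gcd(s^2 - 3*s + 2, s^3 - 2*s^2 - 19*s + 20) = s - 1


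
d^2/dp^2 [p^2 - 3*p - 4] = 2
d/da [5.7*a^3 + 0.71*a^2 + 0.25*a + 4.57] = 17.1*a^2 + 1.42*a + 0.25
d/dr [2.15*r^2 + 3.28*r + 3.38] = 4.3*r + 3.28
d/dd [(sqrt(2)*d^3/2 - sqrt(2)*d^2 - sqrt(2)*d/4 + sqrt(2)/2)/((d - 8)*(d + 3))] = sqrt(2)*(2*d^4 - 20*d^3 - 123*d^2 + 188*d + 34)/(4*(d^4 - 10*d^3 - 23*d^2 + 240*d + 576))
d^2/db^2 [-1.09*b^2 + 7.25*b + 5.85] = -2.18000000000000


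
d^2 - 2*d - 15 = (d - 5)*(d + 3)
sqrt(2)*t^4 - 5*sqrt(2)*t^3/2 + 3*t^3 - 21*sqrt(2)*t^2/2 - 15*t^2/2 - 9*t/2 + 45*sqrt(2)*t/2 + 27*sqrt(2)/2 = (t - 3)*(t - 3*sqrt(2)/2)*(t + 3*sqrt(2))*(sqrt(2)*t + sqrt(2)/2)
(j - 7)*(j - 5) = j^2 - 12*j + 35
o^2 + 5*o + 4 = (o + 1)*(o + 4)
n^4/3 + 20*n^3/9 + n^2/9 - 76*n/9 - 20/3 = (n/3 + 1/3)*(n - 2)*(n + 5/3)*(n + 6)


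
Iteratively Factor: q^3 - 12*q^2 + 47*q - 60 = (q - 4)*(q^2 - 8*q + 15) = (q - 5)*(q - 4)*(q - 3)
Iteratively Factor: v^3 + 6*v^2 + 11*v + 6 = (v + 1)*(v^2 + 5*v + 6) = (v + 1)*(v + 2)*(v + 3)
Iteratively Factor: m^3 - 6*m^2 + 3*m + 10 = (m + 1)*(m^2 - 7*m + 10) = (m - 5)*(m + 1)*(m - 2)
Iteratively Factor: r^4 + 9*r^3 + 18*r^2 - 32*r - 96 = (r + 4)*(r^3 + 5*r^2 - 2*r - 24) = (r - 2)*(r + 4)*(r^2 + 7*r + 12) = (r - 2)*(r + 3)*(r + 4)*(r + 4)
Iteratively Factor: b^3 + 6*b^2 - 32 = (b + 4)*(b^2 + 2*b - 8) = (b - 2)*(b + 4)*(b + 4)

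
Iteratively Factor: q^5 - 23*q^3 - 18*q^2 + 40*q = (q + 2)*(q^4 - 2*q^3 - 19*q^2 + 20*q) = q*(q + 2)*(q^3 - 2*q^2 - 19*q + 20) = q*(q + 2)*(q + 4)*(q^2 - 6*q + 5) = q*(q - 1)*(q + 2)*(q + 4)*(q - 5)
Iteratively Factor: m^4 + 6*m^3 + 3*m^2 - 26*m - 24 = (m - 2)*(m^3 + 8*m^2 + 19*m + 12) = (m - 2)*(m + 1)*(m^2 + 7*m + 12) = (m - 2)*(m + 1)*(m + 4)*(m + 3)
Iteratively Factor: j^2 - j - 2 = (j + 1)*(j - 2)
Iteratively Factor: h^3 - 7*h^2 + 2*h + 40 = (h + 2)*(h^2 - 9*h + 20) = (h - 5)*(h + 2)*(h - 4)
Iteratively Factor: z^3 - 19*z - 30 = (z - 5)*(z^2 + 5*z + 6) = (z - 5)*(z + 3)*(z + 2)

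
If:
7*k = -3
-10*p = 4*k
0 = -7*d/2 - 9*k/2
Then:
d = 27/49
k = -3/7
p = 6/35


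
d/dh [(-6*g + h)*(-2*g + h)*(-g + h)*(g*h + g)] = g*(-12*g^3 + 40*g^2*h + 20*g^2 - 27*g*h^2 - 18*g*h + 4*h^3 + 3*h^2)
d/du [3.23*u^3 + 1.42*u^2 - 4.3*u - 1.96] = 9.69*u^2 + 2.84*u - 4.3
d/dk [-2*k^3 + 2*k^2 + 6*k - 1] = -6*k^2 + 4*k + 6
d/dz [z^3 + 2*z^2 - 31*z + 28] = 3*z^2 + 4*z - 31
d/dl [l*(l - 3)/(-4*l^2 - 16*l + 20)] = (-7*l^2 + 10*l - 15)/(4*(l^4 + 8*l^3 + 6*l^2 - 40*l + 25))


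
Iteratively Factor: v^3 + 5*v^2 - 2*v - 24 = (v + 3)*(v^2 + 2*v - 8) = (v - 2)*(v + 3)*(v + 4)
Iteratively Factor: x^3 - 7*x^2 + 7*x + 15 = (x - 3)*(x^2 - 4*x - 5) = (x - 3)*(x + 1)*(x - 5)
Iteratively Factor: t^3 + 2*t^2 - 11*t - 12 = (t + 4)*(t^2 - 2*t - 3) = (t - 3)*(t + 4)*(t + 1)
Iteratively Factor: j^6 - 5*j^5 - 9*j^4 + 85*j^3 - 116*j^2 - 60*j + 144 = (j - 3)*(j^5 - 2*j^4 - 15*j^3 + 40*j^2 + 4*j - 48) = (j - 3)*(j + 1)*(j^4 - 3*j^3 - 12*j^2 + 52*j - 48) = (j - 3)*(j - 2)*(j + 1)*(j^3 - j^2 - 14*j + 24) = (j - 3)^2*(j - 2)*(j + 1)*(j^2 + 2*j - 8) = (j - 3)^2*(j - 2)^2*(j + 1)*(j + 4)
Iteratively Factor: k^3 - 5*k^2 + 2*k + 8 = (k + 1)*(k^2 - 6*k + 8) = (k - 4)*(k + 1)*(k - 2)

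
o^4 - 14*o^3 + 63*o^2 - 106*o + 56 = (o - 7)*(o - 4)*(o - 2)*(o - 1)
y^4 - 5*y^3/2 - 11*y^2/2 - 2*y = y*(y - 4)*(y + 1/2)*(y + 1)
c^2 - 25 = (c - 5)*(c + 5)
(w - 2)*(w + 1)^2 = w^3 - 3*w - 2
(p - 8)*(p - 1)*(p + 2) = p^3 - 7*p^2 - 10*p + 16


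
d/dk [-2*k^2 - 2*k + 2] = -4*k - 2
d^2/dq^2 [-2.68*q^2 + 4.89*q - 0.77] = -5.36000000000000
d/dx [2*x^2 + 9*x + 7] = 4*x + 9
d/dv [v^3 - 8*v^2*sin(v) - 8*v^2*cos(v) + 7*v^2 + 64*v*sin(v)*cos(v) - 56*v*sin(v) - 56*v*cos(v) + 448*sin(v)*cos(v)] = -8*sqrt(2)*v^2*cos(v + pi/4) + 3*v^2 + 40*v*sin(v) - 72*v*cos(v) + 64*v*cos(2*v) + 14*v + 32*sin(2*v) - 56*sqrt(2)*sin(v + pi/4) + 448*cos(2*v)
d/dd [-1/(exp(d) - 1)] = 1/(4*sinh(d/2)^2)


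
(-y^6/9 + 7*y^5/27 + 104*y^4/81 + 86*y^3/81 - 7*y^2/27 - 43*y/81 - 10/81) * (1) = -y^6/9 + 7*y^5/27 + 104*y^4/81 + 86*y^3/81 - 7*y^2/27 - 43*y/81 - 10/81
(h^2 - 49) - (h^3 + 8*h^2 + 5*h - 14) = -h^3 - 7*h^2 - 5*h - 35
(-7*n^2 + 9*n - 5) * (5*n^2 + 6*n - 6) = -35*n^4 + 3*n^3 + 71*n^2 - 84*n + 30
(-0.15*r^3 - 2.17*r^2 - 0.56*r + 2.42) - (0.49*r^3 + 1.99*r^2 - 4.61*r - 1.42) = -0.64*r^3 - 4.16*r^2 + 4.05*r + 3.84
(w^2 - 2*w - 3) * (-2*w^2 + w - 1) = -2*w^4 + 5*w^3 + 3*w^2 - w + 3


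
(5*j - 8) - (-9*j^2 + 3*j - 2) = 9*j^2 + 2*j - 6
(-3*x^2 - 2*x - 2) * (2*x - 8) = -6*x^3 + 20*x^2 + 12*x + 16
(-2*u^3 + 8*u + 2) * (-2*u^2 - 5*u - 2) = 4*u^5 + 10*u^4 - 12*u^3 - 44*u^2 - 26*u - 4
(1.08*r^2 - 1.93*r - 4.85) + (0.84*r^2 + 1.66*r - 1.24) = 1.92*r^2 - 0.27*r - 6.09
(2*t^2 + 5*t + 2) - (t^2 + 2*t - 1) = t^2 + 3*t + 3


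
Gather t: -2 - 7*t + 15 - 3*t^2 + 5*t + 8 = -3*t^2 - 2*t + 21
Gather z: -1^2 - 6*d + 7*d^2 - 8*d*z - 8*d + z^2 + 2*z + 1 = 7*d^2 - 14*d + z^2 + z*(2 - 8*d)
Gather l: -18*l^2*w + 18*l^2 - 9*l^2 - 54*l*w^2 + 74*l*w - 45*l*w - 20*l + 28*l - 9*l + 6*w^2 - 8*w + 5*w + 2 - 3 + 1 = l^2*(9 - 18*w) + l*(-54*w^2 + 29*w - 1) + 6*w^2 - 3*w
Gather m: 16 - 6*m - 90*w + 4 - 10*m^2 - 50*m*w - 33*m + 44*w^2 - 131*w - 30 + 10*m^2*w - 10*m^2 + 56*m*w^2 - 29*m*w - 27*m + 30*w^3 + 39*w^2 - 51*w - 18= m^2*(10*w - 20) + m*(56*w^2 - 79*w - 66) + 30*w^3 + 83*w^2 - 272*w - 28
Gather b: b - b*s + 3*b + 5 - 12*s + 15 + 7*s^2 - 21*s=b*(4 - s) + 7*s^2 - 33*s + 20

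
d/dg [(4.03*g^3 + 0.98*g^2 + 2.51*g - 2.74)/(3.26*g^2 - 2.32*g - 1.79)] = (13.1378*g^4 - 18.6992*g^3 - 32.0973*g^2 + 14.3564*g - 10.8497)/(10.6276*g^4 - 15.1264*g^3 - 6.2884*g^2 + 8.3056*g + 3.2041)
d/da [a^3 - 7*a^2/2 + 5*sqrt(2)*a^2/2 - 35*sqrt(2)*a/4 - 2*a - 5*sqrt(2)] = 3*a^2 - 7*a + 5*sqrt(2)*a - 35*sqrt(2)/4 - 2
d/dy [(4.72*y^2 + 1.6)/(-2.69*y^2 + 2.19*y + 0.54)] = (10.3368*y^2 + 13.7056*y - 3.504)/(7.2361*y^4 - 11.7822*y^3 + 1.8909*y^2 + 2.3652*y + 0.2916)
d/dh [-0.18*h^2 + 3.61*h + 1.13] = 3.61 - 0.36*h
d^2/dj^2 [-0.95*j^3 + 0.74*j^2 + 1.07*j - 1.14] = 1.48 - 5.7*j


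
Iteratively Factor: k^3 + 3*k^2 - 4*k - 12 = (k - 2)*(k^2 + 5*k + 6) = (k - 2)*(k + 2)*(k + 3)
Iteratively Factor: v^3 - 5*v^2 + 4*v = (v - 1)*(v^2 - 4*v) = (v - 4)*(v - 1)*(v)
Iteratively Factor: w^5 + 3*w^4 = (w)*(w^4 + 3*w^3) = w^2*(w^3 + 3*w^2) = w^3*(w^2 + 3*w) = w^3*(w + 3)*(w)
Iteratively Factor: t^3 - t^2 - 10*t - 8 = (t - 4)*(t^2 + 3*t + 2) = (t - 4)*(t + 1)*(t + 2)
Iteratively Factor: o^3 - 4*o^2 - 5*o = (o + 1)*(o^2 - 5*o) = (o - 5)*(o + 1)*(o)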